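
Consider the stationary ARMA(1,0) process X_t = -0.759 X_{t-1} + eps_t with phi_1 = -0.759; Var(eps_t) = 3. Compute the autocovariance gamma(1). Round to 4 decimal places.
\gamma(1) = -5.3713

Multiply the model equation by X_{t-k} and take expectations. With theta_0 = psi_0 = 1 and psi_j the MA(infinity) weights, this gives
  gamma(k) - sum_i phi_i gamma(k-i) = c_k,
  c_k = sigma^2 * sum_{j=k..q} theta_j psi_{j-k}   (c_k = 0 for k > q),
using gamma(-m) = gamma(m).
Pure AR (q = 0): c_0 = sigma^2 = 3, c_k = 0 for k >= 1.
Equations for k = 0 and k = 1 (AR order 1):
  gamma(0) = phi_1 gamma(1) + c_0
  gamma(1) = phi_1 gamma(0) + c_1
Substituting the second into the first: gamma(0) (1 - phi_1^2) = c_0 + phi_1 c_1, so
  gamma(0) = c_0 / (1 - phi_1^2) = 3 / (1 - (-0.759)^2) = 3 / 0.423919 = 7.076824.
  gamma(1) = phi_1 gamma(0) = (-0.759)(7.076824) = -5.371309.
Therefore gamma(1) = -5.3713 (to 4 decimal places).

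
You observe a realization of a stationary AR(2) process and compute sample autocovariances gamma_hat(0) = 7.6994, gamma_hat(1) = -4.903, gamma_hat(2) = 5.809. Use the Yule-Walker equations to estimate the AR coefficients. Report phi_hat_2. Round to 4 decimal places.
\hat\phi_{2} = 0.5870

The Yule-Walker equations for an AR(p) process read, in matrix form,
  Gamma_p phi = r_p,   with   (Gamma_p)_{ij} = gamma(|i - j|),
                       (r_p)_i = gamma(i),   i,j = 1..p.
Substitute the sample gammas (Toeplitz matrix and right-hand side of size 2):
  Gamma_p = [[7.6994, -4.903], [-4.903, 7.6994]]
  r_p     = [-4.903, 5.809]
Written out:
  7.6994 phi_1 - 4.903 phi_2 = -4.903
  -4.903 phi_1 + 7.6994 phi_2 = 5.809
Solve by Cramer's rule:
  det = gamma(0)^2 - gamma(1)^2 = (7.6994)^2 - (-4.903)^2 = 59.28076036 - 24.039409 = 35.24135136
  phi_hat_1 = [gamma(1) gamma(0) - gamma(1) gamma(2)] / det = [(-4.903)(7.6994) - (-4.903)(5.809)] / 35.24135136 = -9.2686312 / 35.24135136 = -0.263
  phi_hat_2 = [gamma(0) gamma(2) - gamma(1)^2] / det = [(7.6994)(5.809) - (-4.903)^2] / 35.24135136 = 20.6864056 / 35.24135136 = 0.587
So phi_hat = [-0.2630, 0.5870].
Therefore phi_hat_2 = 0.5870.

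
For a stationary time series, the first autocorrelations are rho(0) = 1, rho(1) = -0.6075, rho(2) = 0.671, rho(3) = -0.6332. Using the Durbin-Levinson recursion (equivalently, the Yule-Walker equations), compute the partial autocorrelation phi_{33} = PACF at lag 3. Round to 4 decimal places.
\phi_{33} = -0.2671

The PACF at lag k is phi_{kk}, the last component of the solution
to the Yule-Walker system G_k phi = r_k where
  (G_k)_{ij} = rho(|i - j|), (r_k)_i = rho(i), i,j = 1..k.
Equivalently, Durbin-Levinson gives phi_{kk} iteratively:
  phi_{11} = rho(1)
  phi_{kk} = [rho(k) - sum_{j=1..k-1} phi_{k-1,j} rho(k-j)]
            / [1 - sum_{j=1..k-1} phi_{k-1,j} rho(j)],
  phi_{k,j} = phi_{k-1,j} - phi_{kk} phi_{k-1,k-j},  j = 1..k-1.
Step k = 1:
  phi_11 = rho(1) = -0.6075.
Step k = 2:
  phi_22 = [rho(2) - phi_11 rho(1)] / [1 - phi_11 rho(1)] = [0.671 - (-0.6075)(-0.6075)] / [1 - (-0.6075)(-0.6075)]
         = 0.30194375 / 0.63094375 = 0.478559.
  Update: phi_21 = phi_11 - phi_22 phi_11 = -0.6075 - (0.478559)(-0.6075) = -0.316775.
Step k = 3:
  phi_33 = [rho(3) - phi_21 rho(2) - phi_22 rho(1)] / [1 - phi_21 rho(1) - phi_22 rho(2)]
    numerator   = -0.6332 - (-0.316775)(0.671) - (0.478559)(-0.6075) = -0.12991913
    denominator = 1 - (-0.316775)(-0.6075) - (0.478559)(0.671) = 0.48644588
  phi_33 = -0.12991913 / 0.48644588 = -0.2671.
Therefore phi_{33} = -0.2671.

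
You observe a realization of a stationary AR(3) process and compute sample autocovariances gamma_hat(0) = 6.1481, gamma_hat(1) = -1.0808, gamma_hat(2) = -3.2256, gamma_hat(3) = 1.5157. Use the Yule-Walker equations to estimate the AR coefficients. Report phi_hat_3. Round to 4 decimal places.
\hat\phi_{3} = 0.0010

The Yule-Walker equations for an AR(p) process read, in matrix form,
  Gamma_p phi = r_p,   with   (Gamma_p)_{ij} = gamma(|i - j|),
                       (r_p)_i = gamma(i),   i,j = 1..p.
Substitute the sample gammas (Toeplitz matrix and right-hand side of size 3):
  Gamma_p = [[6.1481, -1.0808, -3.2256], [-1.0808, 6.1481, -1.0808], [-3.2256, -1.0808, 6.1481]]
  r_p     = [-1.0808, -3.2256, 1.5157]
Written out (R1..R3):
  (R1) 6.1481 phi_1 - 1.0808 phi_2 - 3.2256 phi_3 = -1.0808
  (R2) -1.0808 phi_1 + 6.1481 phi_2 - 1.0808 phi_3 = -3.2256
  (R3) -3.2256 phi_1 - 1.0808 phi_2 + 6.1481 phi_3 = 1.5157
Gaussian elimination:
  R2 <- R2 - (-1.0808/6.1481) R1 = R2 - (-0.175794) R1:  5.958102 phi_2 - 1.647842 phi_3 = -3.415598
  R3 <- R3 - (-3.2256/6.1481) R1 = R3 - (-0.52465) R1:  -1.647842 phi_2 + 4.455789 phi_3 = 0.948658
  R3 <- R3 - (-1.647842/5.958102) R2 = R3 - (-0.276572) R2:  4.000043 phi_3 = 0.004001
Back-substitution:
  phi_hat_3 = 0.004001 / 4.000043 = 0.001
  phi_hat_2 = (-3.415598 - (-1.647842)(0.001)) / 5.958102 = -0.572993
  phi_hat_1 = (-1.0808 - (-1.0808)(-0.572993) - (-3.2256)(0.001)) / 6.1481 = -0.275998
So phi_hat = [-0.2760, -0.5730, 0.0010].
Therefore phi_hat_3 = 0.0010.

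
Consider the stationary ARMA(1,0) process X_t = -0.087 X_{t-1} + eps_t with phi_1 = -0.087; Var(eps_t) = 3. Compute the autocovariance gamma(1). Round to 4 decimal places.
\gamma(1) = -0.2630

Multiply the model equation by X_{t-k} and take expectations. With theta_0 = psi_0 = 1 and psi_j the MA(infinity) weights, this gives
  gamma(k) - sum_i phi_i gamma(k-i) = c_k,
  c_k = sigma^2 * sum_{j=k..q} theta_j psi_{j-k}   (c_k = 0 for k > q),
using gamma(-m) = gamma(m).
Pure AR (q = 0): c_0 = sigma^2 = 3, c_k = 0 for k >= 1.
Equations for k = 0 and k = 1 (AR order 1):
  gamma(0) = phi_1 gamma(1) + c_0
  gamma(1) = phi_1 gamma(0) + c_1
Substituting the second into the first: gamma(0) (1 - phi_1^2) = c_0 + phi_1 c_1, so
  gamma(0) = c_0 / (1 - phi_1^2) = 3 / (1 - (-0.087)^2) = 3 / 0.992431 = 3.02288.
  gamma(1) = phi_1 gamma(0) = (-0.087)(3.02288) = -0.262991.
Therefore gamma(1) = -0.2630 (to 4 decimal places).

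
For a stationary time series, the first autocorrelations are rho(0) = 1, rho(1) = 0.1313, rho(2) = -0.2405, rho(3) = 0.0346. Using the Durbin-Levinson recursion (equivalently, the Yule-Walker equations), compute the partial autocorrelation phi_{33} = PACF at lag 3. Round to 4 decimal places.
\phi_{33} = 0.1190

The PACF at lag k is phi_{kk}, the last component of the solution
to the Yule-Walker system G_k phi = r_k where
  (G_k)_{ij} = rho(|i - j|), (r_k)_i = rho(i), i,j = 1..k.
Equivalently, Durbin-Levinson gives phi_{kk} iteratively:
  phi_{11} = rho(1)
  phi_{kk} = [rho(k) - sum_{j=1..k-1} phi_{k-1,j} rho(k-j)]
            / [1 - sum_{j=1..k-1} phi_{k-1,j} rho(j)],
  phi_{k,j} = phi_{k-1,j} - phi_{kk} phi_{k-1,k-j},  j = 1..k-1.
Step k = 1:
  phi_11 = rho(1) = 0.1313.
Step k = 2:
  phi_22 = [rho(2) - phi_11 rho(1)] / [1 - phi_11 rho(1)] = [-0.2405 - (0.1313)(0.1313)] / [1 - (0.1313)(0.1313)]
         = -0.25773969 / 0.98276031 = -0.262261.
  Update: phi_21 = phi_11 - phi_22 phi_11 = 0.1313 - (-0.262261)(0.1313) = 0.165735.
Step k = 3:
  phi_33 = [rho(3) - phi_21 rho(2) - phi_22 rho(1)] / [1 - phi_21 rho(1) - phi_22 rho(2)]
    numerator   = 0.0346 - (0.165735)(-0.2405) - (-0.262261)(0.1313) = 0.1088941
    denominator = 1 - (0.165735)(0.1313) - (-0.262261)(-0.2405) = 0.91516524
  phi_33 = 0.1088941 / 0.91516524 = 0.119.
Therefore phi_{33} = 0.1190.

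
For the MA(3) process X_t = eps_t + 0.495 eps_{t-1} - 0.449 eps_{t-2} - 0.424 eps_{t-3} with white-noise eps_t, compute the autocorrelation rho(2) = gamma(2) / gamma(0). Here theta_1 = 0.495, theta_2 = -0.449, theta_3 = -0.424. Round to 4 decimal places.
\rho(2) = -0.4051

For an MA(q) process with theta_0 = 1, the autocovariance is
  gamma(k) = sigma^2 * sum_{i=0..q-k} theta_i * theta_{i+k},
and rho(k) = gamma(k) / gamma(0). Sigma^2 cancels.
  numerator   = (1)*(-0.449) + (0.495)*(-0.424) = -0.65888.
  denominator = (1)^2 + (0.495)^2 + (-0.449)^2 + (-0.424)^2 = 1.626402.
  rho(2) = -0.65888 / 1.626402 = -0.4051.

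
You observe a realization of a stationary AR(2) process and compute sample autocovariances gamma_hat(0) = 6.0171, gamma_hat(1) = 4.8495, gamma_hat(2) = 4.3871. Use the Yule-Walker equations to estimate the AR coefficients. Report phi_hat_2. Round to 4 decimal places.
\hat\phi_{2} = 0.2270

The Yule-Walker equations for an AR(p) process read, in matrix form,
  Gamma_p phi = r_p,   with   (Gamma_p)_{ij} = gamma(|i - j|),
                       (r_p)_i = gamma(i),   i,j = 1..p.
Substitute the sample gammas (Toeplitz matrix and right-hand side of size 2):
  Gamma_p = [[6.0171, 4.8495], [4.8495, 6.0171]]
  r_p     = [4.8495, 4.3871]
Written out:
  6.0171 phi_1 + 4.8495 phi_2 = 4.8495
  4.8495 phi_1 + 6.0171 phi_2 = 4.3871
Solve by Cramer's rule:
  det = gamma(0)^2 - gamma(1)^2 = (6.0171)^2 - (4.8495)^2 = 36.20549241 - 23.51765025 = 12.68784216
  phi_hat_1 = [gamma(1) gamma(0) - gamma(1) gamma(2)] / det = [(4.8495)(6.0171) - (4.8495)(4.3871)] / 12.68784216 = 7.904685 / 12.68784216 = 0.623
  phi_hat_2 = [gamma(0) gamma(2) - gamma(1)^2] / det = [(6.0171)(4.3871) - (4.8495)^2] / 12.68784216 = 2.87996916 / 12.68784216 = 0.227
So phi_hat = [0.6230, 0.2270].
Therefore phi_hat_2 = 0.2270.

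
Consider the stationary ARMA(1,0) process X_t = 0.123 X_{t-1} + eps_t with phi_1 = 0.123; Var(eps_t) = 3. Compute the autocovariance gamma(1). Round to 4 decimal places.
\gamma(1) = 0.3747

Multiply the model equation by X_{t-k} and take expectations. With theta_0 = psi_0 = 1 and psi_j the MA(infinity) weights, this gives
  gamma(k) - sum_i phi_i gamma(k-i) = c_k,
  c_k = sigma^2 * sum_{j=k..q} theta_j psi_{j-k}   (c_k = 0 for k > q),
using gamma(-m) = gamma(m).
Pure AR (q = 0): c_0 = sigma^2 = 3, c_k = 0 for k >= 1.
Equations for k = 0 and k = 1 (AR order 1):
  gamma(0) = phi_1 gamma(1) + c_0
  gamma(1) = phi_1 gamma(0) + c_1
Substituting the second into the first: gamma(0) (1 - phi_1^2) = c_0 + phi_1 c_1, so
  gamma(0) = c_0 / (1 - phi_1^2) = 3 / (1 - (0.123)^2) = 3 / 0.984871 = 3.046084.
  gamma(1) = phi_1 gamma(0) = (0.123)(3.046084) = 0.374668.
Therefore gamma(1) = 0.3747 (to 4 decimal places).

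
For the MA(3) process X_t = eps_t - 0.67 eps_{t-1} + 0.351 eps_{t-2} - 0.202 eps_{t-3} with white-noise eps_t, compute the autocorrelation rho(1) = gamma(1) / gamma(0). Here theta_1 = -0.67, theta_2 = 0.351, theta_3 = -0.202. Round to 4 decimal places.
\rho(1) = -0.6052

For an MA(q) process with theta_0 = 1, the autocovariance is
  gamma(k) = sigma^2 * sum_{i=0..q-k} theta_i * theta_{i+k},
and rho(k) = gamma(k) / gamma(0). Sigma^2 cancels.
  numerator   = (1)*(-0.67) + (-0.67)*(0.351) + (0.351)*(-0.202) = -0.976072.
  denominator = (1)^2 + (-0.67)^2 + (0.351)^2 + (-0.202)^2 = 1.612905.
  rho(1) = -0.976072 / 1.612905 = -0.6052.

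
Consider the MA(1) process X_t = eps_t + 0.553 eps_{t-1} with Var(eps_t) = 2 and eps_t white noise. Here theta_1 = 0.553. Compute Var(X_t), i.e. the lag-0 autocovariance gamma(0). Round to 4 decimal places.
\gamma(0) = 2.6116

For an MA(q) process X_t = eps_t + sum_i theta_i eps_{t-i} with
Var(eps_t) = sigma^2, the variance is
  gamma(0) = sigma^2 * (1 + sum_i theta_i^2).
  sum_i theta_i^2 = (0.553)^2 = 0.305809.
  gamma(0) = 2 * (1 + 0.305809) = 2 * 1.305809 = 2.611618, which rounds to 2.6116.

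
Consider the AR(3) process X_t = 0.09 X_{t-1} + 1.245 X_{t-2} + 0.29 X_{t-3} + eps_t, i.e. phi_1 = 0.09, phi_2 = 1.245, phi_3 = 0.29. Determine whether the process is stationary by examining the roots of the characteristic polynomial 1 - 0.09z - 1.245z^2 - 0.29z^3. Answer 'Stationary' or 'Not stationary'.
\text{Not stationary}

The AR(p) characteristic polynomial is P(z) = 1 - 0.09z - 1.245z^2 - 0.29z^3.
Stationarity requires all roots to lie outside the unit circle, i.e. |z| > 1 for every root.
Degree 3: look for a simple real root z0 first, then factor out (1 - z/z0) and solve the remaining quadratic.
Testing z0 = -4: P(-4) = 1 + (-0.09)(-4) + (-1.245)(-4)^2 + (-0.29)(-4)^3
  = 1 + (0.36) + (-19.92) + (18.56) = 0.  So z_0 = -4 is a root, |z_0| = 4.
Divide out the factor (1 + 0.25 z) = (1 - z/z0) (since 1/z0 = -0.25):
  P(z) = (1 + 0.25 z)(1 + (-0.34) z + (-1.16) z^2)
  [check: z-coef -0.34 - (-0.25) = -0.09; z^2-coef -1.16 - (-0.25)(-0.34) = -1.245; z^3-coef -(-0.25)(-1.16) = -0.29.]
Remaining roots from the quadratic factor 1 + (-0.34) z + (-1.16) z^2:
  Set 1 + (-0.34) z + (-1.16) z^2 = 0, i.e. a z^2 + b z + c = 0 with a = -1.16, b = -0.34, c = 1.
  Discriminant D = b^2 - 4ac = (-0.34)^2 - 4*(-1.16)*1 = 0.1156 - (-4.64) = 4.7556.
  D >= 0, so the roots are real: z = (-b +/- sqrt(D)) / (2a) = (0.34 +/- 2.180734) / (-2.32).
    z_1 = (0.34 + 2.180734) / (-2.32) = -1.0865,   |z_1| = 1.0865.
    z_2 = (0.34 - 2.180734) / (-2.32) = 0.7934,   |z_2| = 0.7934.
Moduli of all roots: 4.0000, 1.0865, 0.7934.
All moduli strictly greater than 1? No.
Verdict: Not stationary.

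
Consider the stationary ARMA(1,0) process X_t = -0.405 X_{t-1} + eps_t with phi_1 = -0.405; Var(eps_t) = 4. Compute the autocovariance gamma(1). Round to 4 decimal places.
\gamma(1) = -1.9379

Multiply the model equation by X_{t-k} and take expectations. With theta_0 = psi_0 = 1 and psi_j the MA(infinity) weights, this gives
  gamma(k) - sum_i phi_i gamma(k-i) = c_k,
  c_k = sigma^2 * sum_{j=k..q} theta_j psi_{j-k}   (c_k = 0 for k > q),
using gamma(-m) = gamma(m).
Pure AR (q = 0): c_0 = sigma^2 = 4, c_k = 0 for k >= 1.
Equations for k = 0 and k = 1 (AR order 1):
  gamma(0) = phi_1 gamma(1) + c_0
  gamma(1) = phi_1 gamma(0) + c_1
Substituting the second into the first: gamma(0) (1 - phi_1^2) = c_0 + phi_1 c_1, so
  gamma(0) = c_0 / (1 - phi_1^2) = 4 / (1 - (-0.405)^2) = 4 / 0.835975 = 4.784832.
  gamma(1) = phi_1 gamma(0) = (-0.405)(4.784832) = -1.937857.
Therefore gamma(1) = -1.9379 (to 4 decimal places).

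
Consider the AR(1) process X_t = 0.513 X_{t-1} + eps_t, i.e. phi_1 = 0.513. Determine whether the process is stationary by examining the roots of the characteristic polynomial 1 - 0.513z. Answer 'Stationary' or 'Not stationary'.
\text{Stationary}

The AR(p) characteristic polynomial is P(z) = 1 - 0.513z.
Stationarity requires all roots to lie outside the unit circle, i.e. |z| > 1 for every root.
This is linear in z: 1 + (-0.513) z = 0  =>  z = -1/(-0.513) = 1.949318,  |z| = 1.949318.
Moduli of all roots: 1.9493.
All moduli strictly greater than 1? Yes.
Verdict: Stationary.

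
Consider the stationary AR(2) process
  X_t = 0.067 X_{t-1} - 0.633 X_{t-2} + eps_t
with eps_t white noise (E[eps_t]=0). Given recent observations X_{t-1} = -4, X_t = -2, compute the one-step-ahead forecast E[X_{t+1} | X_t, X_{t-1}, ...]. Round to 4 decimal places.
E[X_{t+1} \mid \mathcal F_t] = 2.3980

For an AR(p) model X_t = c + sum_i phi_i X_{t-i} + eps_t, the
one-step-ahead conditional mean is
  E[X_{t+1} | X_t, ...] = c + sum_i phi_i X_{t+1-i}.
Substitute known values:
  E[X_{t+1} | ...] = (0.067) * (-2) + (-0.633) * (-4)
                   = 2.3980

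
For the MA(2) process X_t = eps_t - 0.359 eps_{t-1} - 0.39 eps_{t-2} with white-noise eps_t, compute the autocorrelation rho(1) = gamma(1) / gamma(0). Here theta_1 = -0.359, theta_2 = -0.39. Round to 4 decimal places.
\rho(1) = -0.1710

For an MA(q) process with theta_0 = 1, the autocovariance is
  gamma(k) = sigma^2 * sum_{i=0..q-k} theta_i * theta_{i+k},
and rho(k) = gamma(k) / gamma(0). Sigma^2 cancels.
  numerator   = (1)*(-0.359) + (-0.359)*(-0.39) = -0.21899.
  denominator = (1)^2 + (-0.359)^2 + (-0.39)^2 = 1.280981.
  rho(1) = -0.21899 / 1.280981 = -0.1710.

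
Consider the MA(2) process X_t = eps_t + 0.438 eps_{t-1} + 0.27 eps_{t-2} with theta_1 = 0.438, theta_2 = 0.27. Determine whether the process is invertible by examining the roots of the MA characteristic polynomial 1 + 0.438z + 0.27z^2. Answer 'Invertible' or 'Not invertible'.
\text{Invertible}

The MA(q) characteristic polynomial is P(z) = 1 + 0.438z + 0.27z^2.
Invertibility requires all roots to lie outside the unit circle, i.e. |z| > 1 for every root.
Set 1 + (0.438) z + (0.27) z^2 = 0, i.e. a z^2 + b z + c = 0 with a = 0.27, b = 0.438, c = 1.
Discriminant D = b^2 - 4ac = (0.438)^2 - 4*(0.27)*1 = 0.191844 - (1.08) = -0.888156.
D < 0, so the roots are the complex-conjugate pair z = (-b +/- i sqrt(-D)) / (2a) = -0.8111 +/- 1.7452i.
For a conjugate pair |z|^2 = z * conj(z) = (product of roots) = c/a = 1/(0.27) = 3.703704, so |z| = sqrt(3.703704) = 1.9245 for both roots.
Moduli of all roots: 1.9245, 1.9245.
All moduli strictly greater than 1? Yes.
Verdict: Invertible.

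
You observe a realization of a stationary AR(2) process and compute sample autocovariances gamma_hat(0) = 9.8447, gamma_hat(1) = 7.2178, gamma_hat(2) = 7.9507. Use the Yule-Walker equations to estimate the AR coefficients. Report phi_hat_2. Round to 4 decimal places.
\hat\phi_{2} = 0.5840

The Yule-Walker equations for an AR(p) process read, in matrix form,
  Gamma_p phi = r_p,   with   (Gamma_p)_{ij} = gamma(|i - j|),
                       (r_p)_i = gamma(i),   i,j = 1..p.
Substitute the sample gammas (Toeplitz matrix and right-hand side of size 2):
  Gamma_p = [[9.8447, 7.2178], [7.2178, 9.8447]]
  r_p     = [7.2178, 7.9507]
Written out:
  9.8447 phi_1 + 7.2178 phi_2 = 7.2178
  7.2178 phi_1 + 9.8447 phi_2 = 7.9507
Solve by Cramer's rule:
  det = gamma(0)^2 - gamma(1)^2 = (9.8447)^2 - (7.2178)^2 = 96.91811809 - 52.09663684 = 44.82148125
  phi_hat_1 = [gamma(1) gamma(0) - gamma(1) gamma(2)] / det = [(7.2178)(9.8447) - (7.2178)(7.9507)] / 44.82148125 = 13.6705132 / 44.82148125 = 0.305
  phi_hat_2 = [gamma(0) gamma(2) - gamma(1)^2] / det = [(9.8447)(7.9507) - (7.2178)^2] / 44.82148125 = 26.17561945 / 44.82148125 = 0.584
So phi_hat = [0.3050, 0.5840].
Therefore phi_hat_2 = 0.5840.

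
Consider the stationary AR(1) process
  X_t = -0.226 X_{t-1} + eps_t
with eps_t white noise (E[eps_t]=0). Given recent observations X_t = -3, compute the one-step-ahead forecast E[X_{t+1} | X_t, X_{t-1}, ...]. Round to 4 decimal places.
E[X_{t+1} \mid \mathcal F_t] = 0.6780

For an AR(p) model X_t = c + sum_i phi_i X_{t-i} + eps_t, the
one-step-ahead conditional mean is
  E[X_{t+1} | X_t, ...] = c + sum_i phi_i X_{t+1-i}.
Substitute known values:
  E[X_{t+1} | ...] = (-0.226) * (-3)
                   = 0.6780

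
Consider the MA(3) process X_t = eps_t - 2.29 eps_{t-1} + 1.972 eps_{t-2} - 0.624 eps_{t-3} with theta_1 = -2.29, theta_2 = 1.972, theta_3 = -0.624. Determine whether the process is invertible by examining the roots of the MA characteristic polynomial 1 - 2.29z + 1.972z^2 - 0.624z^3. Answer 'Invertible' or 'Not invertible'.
\text{Invertible}

The MA(q) characteristic polynomial is P(z) = 1 - 2.29z + 1.972z^2 - 0.624z^3.
Invertibility requires all roots to lie outside the unit circle, i.e. |z| > 1 for every root.
Degree 3: look for a simple real root z0 first, then factor out (1 - z/z0) and solve the remaining quadratic.
Testing z0 = 1.25: P(1.25) = 1 + (-2.29)(1.25) + (1.972)(1.25)^2 + (-0.624)(1.25)^3
  = 1 + (-2.8625) + (3.08125) + (-1.21875) = 0.  So z_0 = 1.25 is a root, |z_0| = 1.25.
Divide out the factor (1 - 0.8 z) = (1 - z/z0) (since 1/z0 = 0.8):
  P(z) = (1 - 0.8 z)(1 + (-1.49) z + (0.78) z^2)
  [check: z-coef -1.49 - (0.8) = -2.29; z^2-coef 0.78 - (0.8)(-1.49) = 1.972; z^3-coef -(0.8)(0.78) = -0.624.]
Remaining roots from the quadratic factor 1 + (-1.49) z + (0.78) z^2:
  Set 1 + (-1.49) z + (0.78) z^2 = 0, i.e. a z^2 + b z + c = 0 with a = 0.78, b = -1.49, c = 1.
  Discriminant D = b^2 - 4ac = (-1.49)^2 - 4*(0.78)*1 = 2.2201 - (3.12) = -0.8999.
  D < 0, so the roots are the complex-conjugate pair z = (-b +/- i sqrt(-D)) / (2a) = 0.9551 +/- 0.6081i.
  For a conjugate pair |z|^2 = z * conj(z) = (product of roots) = c/a = 1/(0.78) = 1.282051, so |z| = sqrt(1.282051) = 1.1323 for both roots.
Moduli of all roots: 1.2500, 1.1323, 1.1323.
All moduli strictly greater than 1? Yes.
Verdict: Invertible.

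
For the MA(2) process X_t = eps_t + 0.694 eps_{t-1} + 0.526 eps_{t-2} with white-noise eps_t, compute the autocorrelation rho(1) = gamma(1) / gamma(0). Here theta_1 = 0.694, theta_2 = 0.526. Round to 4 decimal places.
\rho(1) = 0.6023

For an MA(q) process with theta_0 = 1, the autocovariance is
  gamma(k) = sigma^2 * sum_{i=0..q-k} theta_i * theta_{i+k},
and rho(k) = gamma(k) / gamma(0). Sigma^2 cancels.
  numerator   = (1)*(0.694) + (0.694)*(0.526) = 1.059044.
  denominator = (1)^2 + (0.694)^2 + (0.526)^2 = 1.758312.
  rho(1) = 1.059044 / 1.758312 = 0.6023.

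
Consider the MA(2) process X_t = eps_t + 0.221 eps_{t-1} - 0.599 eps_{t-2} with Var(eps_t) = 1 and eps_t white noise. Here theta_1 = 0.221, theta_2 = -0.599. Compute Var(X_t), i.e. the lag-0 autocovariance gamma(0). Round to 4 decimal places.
\gamma(0) = 1.4076

For an MA(q) process X_t = eps_t + sum_i theta_i eps_{t-i} with
Var(eps_t) = sigma^2, the variance is
  gamma(0) = sigma^2 * (1 + sum_i theta_i^2).
  sum_i theta_i^2 = (0.221)^2 + (-0.599)^2 = 0.048841 + 0.358801 = 0.407642.
  gamma(0) = 1 * (1 + 0.407642) = 1 * 1.407642 = 1.407642, which rounds to 1.4076.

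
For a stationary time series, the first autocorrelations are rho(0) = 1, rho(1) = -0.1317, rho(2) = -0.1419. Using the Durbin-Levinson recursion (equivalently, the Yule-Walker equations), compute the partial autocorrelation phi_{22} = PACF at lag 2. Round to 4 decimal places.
\phi_{22} = -0.1621

The PACF at lag k is phi_{kk}, the last component of the solution
to the Yule-Walker system G_k phi = r_k where
  (G_k)_{ij} = rho(|i - j|), (r_k)_i = rho(i), i,j = 1..k.
Equivalently, Durbin-Levinson gives phi_{kk} iteratively:
  phi_{11} = rho(1)
  phi_{kk} = [rho(k) - sum_{j=1..k-1} phi_{k-1,j} rho(k-j)]
            / [1 - sum_{j=1..k-1} phi_{k-1,j} rho(j)],
  phi_{k,j} = phi_{k-1,j} - phi_{kk} phi_{k-1,k-j},  j = 1..k-1.
Step k = 1:
  phi_11 = rho(1) = -0.1317.
Step k = 2:
  phi_22 = [rho(2) - phi_11 rho(1)] / [1 - phi_11 rho(1)] = [-0.1419 - (-0.1317)(-0.1317)] / [1 - (-0.1317)(-0.1317)]
         = -0.15924489 / 0.98265511 = -0.1621.
Therefore phi_{22} = -0.1621.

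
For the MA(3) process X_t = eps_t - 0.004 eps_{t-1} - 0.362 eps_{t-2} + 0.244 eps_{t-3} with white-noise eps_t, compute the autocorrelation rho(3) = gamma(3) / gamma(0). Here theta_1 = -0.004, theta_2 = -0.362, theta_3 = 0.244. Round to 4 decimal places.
\rho(3) = 0.2049

For an MA(q) process with theta_0 = 1, the autocovariance is
  gamma(k) = sigma^2 * sum_{i=0..q-k} theta_i * theta_{i+k},
and rho(k) = gamma(k) / gamma(0). Sigma^2 cancels.
  numerator   = (1)*(0.244) = 0.244.
  denominator = (1)^2 + (-0.004)^2 + (-0.362)^2 + (0.244)^2 = 1.190596.
  rho(3) = 0.244 / 1.190596 = 0.2049.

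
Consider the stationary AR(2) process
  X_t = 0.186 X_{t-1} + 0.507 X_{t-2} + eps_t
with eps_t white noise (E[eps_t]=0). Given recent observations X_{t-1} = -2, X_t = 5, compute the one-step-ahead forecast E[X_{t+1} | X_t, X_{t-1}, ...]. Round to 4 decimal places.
E[X_{t+1} \mid \mathcal F_t] = -0.0840

For an AR(p) model X_t = c + sum_i phi_i X_{t-i} + eps_t, the
one-step-ahead conditional mean is
  E[X_{t+1} | X_t, ...] = c + sum_i phi_i X_{t+1-i}.
Substitute known values:
  E[X_{t+1} | ...] = (0.186) * (5) + (0.507) * (-2)
                   = -0.0840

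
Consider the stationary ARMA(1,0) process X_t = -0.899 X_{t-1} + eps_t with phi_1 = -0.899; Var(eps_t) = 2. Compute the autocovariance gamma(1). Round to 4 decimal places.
\gamma(1) = -9.3744

Multiply the model equation by X_{t-k} and take expectations. With theta_0 = psi_0 = 1 and psi_j the MA(infinity) weights, this gives
  gamma(k) - sum_i phi_i gamma(k-i) = c_k,
  c_k = sigma^2 * sum_{j=k..q} theta_j psi_{j-k}   (c_k = 0 for k > q),
using gamma(-m) = gamma(m).
Pure AR (q = 0): c_0 = sigma^2 = 2, c_k = 0 for k >= 1.
Equations for k = 0 and k = 1 (AR order 1):
  gamma(0) = phi_1 gamma(1) + c_0
  gamma(1) = phi_1 gamma(0) + c_1
Substituting the second into the first: gamma(0) (1 - phi_1^2) = c_0 + phi_1 c_1, so
  gamma(0) = c_0 / (1 - phi_1^2) = 2 / (1 - (-0.899)^2) = 2 / 0.191799 = 10.427583.
  gamma(1) = phi_1 gamma(0) = (-0.899)(10.427583) = -9.374397.
Therefore gamma(1) = -9.3744 (to 4 decimal places).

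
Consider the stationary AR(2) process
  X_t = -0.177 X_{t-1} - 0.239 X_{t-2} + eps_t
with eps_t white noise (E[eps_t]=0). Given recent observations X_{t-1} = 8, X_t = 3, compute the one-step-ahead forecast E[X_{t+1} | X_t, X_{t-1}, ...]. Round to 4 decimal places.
E[X_{t+1} \mid \mathcal F_t] = -2.4430

For an AR(p) model X_t = c + sum_i phi_i X_{t-i} + eps_t, the
one-step-ahead conditional mean is
  E[X_{t+1} | X_t, ...] = c + sum_i phi_i X_{t+1-i}.
Substitute known values:
  E[X_{t+1} | ...] = (-0.177) * (3) + (-0.239) * (8)
                   = -2.4430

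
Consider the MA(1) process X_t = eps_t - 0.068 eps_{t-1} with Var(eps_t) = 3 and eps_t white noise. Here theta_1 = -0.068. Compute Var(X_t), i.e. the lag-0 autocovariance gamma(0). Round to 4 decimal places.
\gamma(0) = 3.0139

For an MA(q) process X_t = eps_t + sum_i theta_i eps_{t-i} with
Var(eps_t) = sigma^2, the variance is
  gamma(0) = sigma^2 * (1 + sum_i theta_i^2).
  sum_i theta_i^2 = (-0.068)^2 = 0.004624.
  gamma(0) = 3 * (1 + 0.004624) = 3 * 1.004624 = 3.013872, which rounds to 3.0139.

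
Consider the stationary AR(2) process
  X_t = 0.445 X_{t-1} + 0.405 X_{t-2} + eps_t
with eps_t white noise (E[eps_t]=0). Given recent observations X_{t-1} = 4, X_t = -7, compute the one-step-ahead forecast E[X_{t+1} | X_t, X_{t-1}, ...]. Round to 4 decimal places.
E[X_{t+1} \mid \mathcal F_t] = -1.4950

For an AR(p) model X_t = c + sum_i phi_i X_{t-i} + eps_t, the
one-step-ahead conditional mean is
  E[X_{t+1} | X_t, ...] = c + sum_i phi_i X_{t+1-i}.
Substitute known values:
  E[X_{t+1} | ...] = (0.445) * (-7) + (0.405) * (4)
                   = -1.4950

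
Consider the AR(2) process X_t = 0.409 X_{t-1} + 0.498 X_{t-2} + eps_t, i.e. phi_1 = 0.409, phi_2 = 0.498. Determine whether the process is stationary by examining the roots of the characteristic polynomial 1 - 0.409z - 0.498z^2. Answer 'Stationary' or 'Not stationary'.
\text{Stationary}

The AR(p) characteristic polynomial is P(z) = 1 - 0.409z - 0.498z^2.
Stationarity requires all roots to lie outside the unit circle, i.e. |z| > 1 for every root.
Set 1 + (-0.409) z + (-0.498) z^2 = 0, i.e. a z^2 + b z + c = 0 with a = -0.498, b = -0.409, c = 1.
Discriminant D = b^2 - 4ac = (-0.409)^2 - 4*(-0.498)*1 = 0.167281 - (-1.992) = 2.159281.
D >= 0, so the roots are real: z = (-b +/- sqrt(D)) / (2a) = (0.409 +/- 1.469449) / (-0.996).
  z_1 = (0.409 + 1.469449) / (-0.996) = -1.886,   |z_1| = 1.886.
  z_2 = (0.409 - 1.469449) / (-0.996) = 1.0647,   |z_2| = 1.0647.
Moduli of all roots: 1.8860, 1.0647.
All moduli strictly greater than 1? Yes.
Verdict: Stationary.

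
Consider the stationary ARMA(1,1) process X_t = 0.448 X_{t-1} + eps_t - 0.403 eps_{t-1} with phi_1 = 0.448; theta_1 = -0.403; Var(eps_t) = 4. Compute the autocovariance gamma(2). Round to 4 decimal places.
\gamma(2) = 0.0827

Multiply the model equation by X_{t-k} and take expectations. With theta_0 = psi_0 = 1 and psi_j the MA(infinity) weights, this gives
  gamma(k) - sum_i phi_i gamma(k-i) = c_k,
  c_k = sigma^2 * sum_{j=k..q} theta_j psi_{j-k}   (c_k = 0 for k > q),
using gamma(-m) = gamma(m).
psi-weights needed (psi_j = theta_j + sum_i phi_i psi_{j-i}):
  psi_1 = theta_1 + phi_1 = -0.403 + (0.448) = 0.045
Right-hand sides:
  c_0 = sigma^2 (1 + theta_1 psi_1) = 4 * (1 + (-0.403)(0.045)) = 4 * 0.981865 = 3.92746
  c_1 = sigma^2 theta_1 = 4 * (-0.403) = -1.612
  c_2 = 0
Equations for k = 0 and k = 1 (AR order 1):
  gamma(0) = phi_1 gamma(1) + c_0
  gamma(1) = phi_1 gamma(0) + c_1
Substituting the second into the first: gamma(0) (1 - phi_1^2) = c_0 + phi_1 c_1, so
  gamma(0) = (c_0 + phi_1 c_1) / (1 - phi_1^2) = (3.92746 + (0.448)(-1.612)) / (1 - (0.448)^2) = 3.205284 / 0.799296 = 4.010134.
  gamma(1) = phi_1 gamma(0) + c_1 = (0.448)(4.010134) + (-1.612) = 0.18454.
For k = 2 (> q): gamma(2) = phi_1 gamma(1) = (0.448)(0.18454) = 0.082674.
Therefore gamma(2) = 0.0827 (to 4 decimal places).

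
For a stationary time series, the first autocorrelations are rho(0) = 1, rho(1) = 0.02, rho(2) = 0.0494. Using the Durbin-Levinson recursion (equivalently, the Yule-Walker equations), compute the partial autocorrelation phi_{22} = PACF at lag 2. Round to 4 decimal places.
\phi_{22} = 0.0490

The PACF at lag k is phi_{kk}, the last component of the solution
to the Yule-Walker system G_k phi = r_k where
  (G_k)_{ij} = rho(|i - j|), (r_k)_i = rho(i), i,j = 1..k.
Equivalently, Durbin-Levinson gives phi_{kk} iteratively:
  phi_{11} = rho(1)
  phi_{kk} = [rho(k) - sum_{j=1..k-1} phi_{k-1,j} rho(k-j)]
            / [1 - sum_{j=1..k-1} phi_{k-1,j} rho(j)],
  phi_{k,j} = phi_{k-1,j} - phi_{kk} phi_{k-1,k-j},  j = 1..k-1.
Step k = 1:
  phi_11 = rho(1) = 0.02.
Step k = 2:
  phi_22 = [rho(2) - phi_11 rho(1)] / [1 - phi_11 rho(1)] = [0.0494 - (0.02)(0.02)] / [1 - (0.02)(0.02)]
         = 0.049 / 0.9996 = 0.049.
Therefore phi_{22} = 0.0490.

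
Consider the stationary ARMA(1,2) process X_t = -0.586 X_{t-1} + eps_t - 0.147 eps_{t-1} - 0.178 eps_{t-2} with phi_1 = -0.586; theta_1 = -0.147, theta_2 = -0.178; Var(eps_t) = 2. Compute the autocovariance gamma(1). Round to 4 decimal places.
\gamma(1) = -1.9477

Multiply the model equation by X_{t-k} and take expectations. With theta_0 = psi_0 = 1 and psi_j the MA(infinity) weights, this gives
  gamma(k) - sum_i phi_i gamma(k-i) = c_k,
  c_k = sigma^2 * sum_{j=k..q} theta_j psi_{j-k}   (c_k = 0 for k > q),
using gamma(-m) = gamma(m).
psi-weights needed (psi_j = theta_j + sum_i phi_i psi_{j-i}):
  psi_1 = theta_1 + phi_1 = -0.147 + (-0.586) = -0.733
  psi_2 = theta_2 + phi_1 psi_1 = -0.178 + (-0.586)(-0.733) = 0.251538
Right-hand sides:
  c_0 = sigma^2 (1 + theta_1 psi_1 + theta_2 psi_2) = 2 * (1 + (-0.147)(-0.733) + (-0.178)(0.251538)) = 2 * 1.062977 = 2.125954
  c_1 = sigma^2 (theta_1 + theta_2 psi_1) = 2 * (-0.147 + (-0.178)(-0.733)) = -0.033052
  c_2 = sigma^2 theta_2 = 2 * (-0.178) = -0.356
Equations for k = 0 and k = 1 (AR order 1):
  gamma(0) = phi_1 gamma(1) + c_0
  gamma(1) = phi_1 gamma(0) + c_1
Substituting the second into the first: gamma(0) (1 - phi_1^2) = c_0 + phi_1 c_1, so
  gamma(0) = (c_0 + phi_1 c_1) / (1 - phi_1^2) = (2.125954 + (-0.586)(-0.033052)) / (1 - (-0.586)^2) = 2.145323 / 0.656604 = 3.267301.
  gamma(1) = phi_1 gamma(0) + c_1 = (-0.586)(3.267301) + (-0.033052) = -1.94769.
Therefore gamma(1) = -1.9477 (to 4 decimal places).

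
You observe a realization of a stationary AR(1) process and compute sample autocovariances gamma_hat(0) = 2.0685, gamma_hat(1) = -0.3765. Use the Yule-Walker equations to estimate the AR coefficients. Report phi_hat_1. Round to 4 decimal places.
\hat\phi_{1} = -0.1820

The Yule-Walker equations for an AR(p) process read, in matrix form,
  Gamma_p phi = r_p,   with   (Gamma_p)_{ij} = gamma(|i - j|),
                       (r_p)_i = gamma(i),   i,j = 1..p.
Substitute the sample gammas (Toeplitz matrix and right-hand side of size 1):
  Gamma_p = [[2.0685]]
  r_p     = [-0.3765]
With p = 1 this is the single equation gamma(0) phi_1 = gamma(1):
  phi_hat_1 = gamma(1) / gamma(0) = -0.3765 / 2.0685 = -0.1820.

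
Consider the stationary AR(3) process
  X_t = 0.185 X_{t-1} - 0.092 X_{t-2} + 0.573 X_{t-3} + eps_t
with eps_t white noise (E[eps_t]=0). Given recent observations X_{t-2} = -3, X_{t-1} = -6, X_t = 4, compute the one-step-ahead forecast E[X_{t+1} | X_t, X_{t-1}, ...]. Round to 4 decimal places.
E[X_{t+1} \mid \mathcal F_t] = -0.4270

For an AR(p) model X_t = c + sum_i phi_i X_{t-i} + eps_t, the
one-step-ahead conditional mean is
  E[X_{t+1} | X_t, ...] = c + sum_i phi_i X_{t+1-i}.
Substitute known values:
  E[X_{t+1} | ...] = (0.185) * (4) + (-0.092) * (-6) + (0.573) * (-3)
                   = -0.4270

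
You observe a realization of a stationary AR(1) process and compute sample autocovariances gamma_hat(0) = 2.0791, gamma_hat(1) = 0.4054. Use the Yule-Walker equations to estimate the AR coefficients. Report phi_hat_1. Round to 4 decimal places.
\hat\phi_{1} = 0.1950

The Yule-Walker equations for an AR(p) process read, in matrix form,
  Gamma_p phi = r_p,   with   (Gamma_p)_{ij} = gamma(|i - j|),
                       (r_p)_i = gamma(i),   i,j = 1..p.
Substitute the sample gammas (Toeplitz matrix and right-hand side of size 1):
  Gamma_p = [[2.0791]]
  r_p     = [0.4054]
With p = 1 this is the single equation gamma(0) phi_1 = gamma(1):
  phi_hat_1 = gamma(1) / gamma(0) = 0.4054 / 2.0791 = 0.1950.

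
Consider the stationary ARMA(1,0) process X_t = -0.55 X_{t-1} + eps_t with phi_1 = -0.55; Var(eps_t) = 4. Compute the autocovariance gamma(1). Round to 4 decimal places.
\gamma(1) = -3.1541

Multiply the model equation by X_{t-k} and take expectations. With theta_0 = psi_0 = 1 and psi_j the MA(infinity) weights, this gives
  gamma(k) - sum_i phi_i gamma(k-i) = c_k,
  c_k = sigma^2 * sum_{j=k..q} theta_j psi_{j-k}   (c_k = 0 for k > q),
using gamma(-m) = gamma(m).
Pure AR (q = 0): c_0 = sigma^2 = 4, c_k = 0 for k >= 1.
Equations for k = 0 and k = 1 (AR order 1):
  gamma(0) = phi_1 gamma(1) + c_0
  gamma(1) = phi_1 gamma(0) + c_1
Substituting the second into the first: gamma(0) (1 - phi_1^2) = c_0 + phi_1 c_1, so
  gamma(0) = c_0 / (1 - phi_1^2) = 4 / (1 - (-0.55)^2) = 4 / 0.6975 = 5.734767.
  gamma(1) = phi_1 gamma(0) = (-0.55)(5.734767) = -3.154122.
Therefore gamma(1) = -3.1541 (to 4 decimal places).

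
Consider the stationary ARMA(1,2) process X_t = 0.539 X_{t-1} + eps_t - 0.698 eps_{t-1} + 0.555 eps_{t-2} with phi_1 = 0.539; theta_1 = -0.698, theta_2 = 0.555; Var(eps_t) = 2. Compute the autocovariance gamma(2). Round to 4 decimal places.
\gamma(2) = 1.0385

Multiply the model equation by X_{t-k} and take expectations. With theta_0 = psi_0 = 1 and psi_j the MA(infinity) weights, this gives
  gamma(k) - sum_i phi_i gamma(k-i) = c_k,
  c_k = sigma^2 * sum_{j=k..q} theta_j psi_{j-k}   (c_k = 0 for k > q),
using gamma(-m) = gamma(m).
psi-weights needed (psi_j = theta_j + sum_i phi_i psi_{j-i}):
  psi_1 = theta_1 + phi_1 = -0.698 + (0.539) = -0.159
  psi_2 = theta_2 + phi_1 psi_1 = 0.555 + (0.539)(-0.159) = 0.469299
Right-hand sides:
  c_0 = sigma^2 (1 + theta_1 psi_1 + theta_2 psi_2) = 2 * (1 + (-0.698)(-0.159) + (0.555)(0.469299)) = 2 * 1.371443 = 2.742886
  c_1 = sigma^2 (theta_1 + theta_2 psi_1) = 2 * (-0.698 + (0.555)(-0.159)) = -1.57249
  c_2 = sigma^2 theta_2 = 2 * (0.555) = 1.11
Equations for k = 0 and k = 1 (AR order 1):
  gamma(0) = phi_1 gamma(1) + c_0
  gamma(1) = phi_1 gamma(0) + c_1
Substituting the second into the first: gamma(0) (1 - phi_1^2) = c_0 + phi_1 c_1, so
  gamma(0) = (c_0 + phi_1 c_1) / (1 - phi_1^2) = (2.742886 + (0.539)(-1.57249)) / (1 - (0.539)^2) = 1.895314 / 0.709479 = 2.671416.
  gamma(1) = phi_1 gamma(0) + c_1 = (0.539)(2.671416) + (-1.57249) = -0.132597.
For k = 2: gamma(2) = phi_1 gamma(1) + c_2
  = (0.539)(-0.132597) + (1.11) = 1.03853.
Therefore gamma(2) = 1.0385 (to 4 decimal places).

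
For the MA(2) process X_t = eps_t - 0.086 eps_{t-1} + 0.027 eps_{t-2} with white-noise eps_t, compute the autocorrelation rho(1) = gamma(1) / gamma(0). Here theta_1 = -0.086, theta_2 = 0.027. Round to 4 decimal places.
\rho(1) = -0.0876

For an MA(q) process with theta_0 = 1, the autocovariance is
  gamma(k) = sigma^2 * sum_{i=0..q-k} theta_i * theta_{i+k},
and rho(k) = gamma(k) / gamma(0). Sigma^2 cancels.
  numerator   = (1)*(-0.086) + (-0.086)*(0.027) = -0.088322.
  denominator = (1)^2 + (-0.086)^2 + (0.027)^2 = 1.008125.
  rho(1) = -0.088322 / 1.008125 = -0.0876.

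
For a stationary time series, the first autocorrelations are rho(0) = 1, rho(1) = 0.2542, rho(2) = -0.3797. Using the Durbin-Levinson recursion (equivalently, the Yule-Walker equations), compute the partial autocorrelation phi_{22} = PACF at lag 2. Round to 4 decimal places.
\phi_{22} = -0.4750

The PACF at lag k is phi_{kk}, the last component of the solution
to the Yule-Walker system G_k phi = r_k where
  (G_k)_{ij} = rho(|i - j|), (r_k)_i = rho(i), i,j = 1..k.
Equivalently, Durbin-Levinson gives phi_{kk} iteratively:
  phi_{11} = rho(1)
  phi_{kk} = [rho(k) - sum_{j=1..k-1} phi_{k-1,j} rho(k-j)]
            / [1 - sum_{j=1..k-1} phi_{k-1,j} rho(j)],
  phi_{k,j} = phi_{k-1,j} - phi_{kk} phi_{k-1,k-j},  j = 1..k-1.
Step k = 1:
  phi_11 = rho(1) = 0.2542.
Step k = 2:
  phi_22 = [rho(2) - phi_11 rho(1)] / [1 - phi_11 rho(1)] = [-0.3797 - (0.2542)(0.2542)] / [1 - (0.2542)(0.2542)]
         = -0.44431764 / 0.93538236 = -0.475.
Therefore phi_{22} = -0.4750.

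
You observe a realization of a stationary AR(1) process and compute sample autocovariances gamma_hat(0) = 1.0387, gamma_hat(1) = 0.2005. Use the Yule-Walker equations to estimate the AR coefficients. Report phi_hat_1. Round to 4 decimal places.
\hat\phi_{1} = 0.1930

The Yule-Walker equations for an AR(p) process read, in matrix form,
  Gamma_p phi = r_p,   with   (Gamma_p)_{ij} = gamma(|i - j|),
                       (r_p)_i = gamma(i),   i,j = 1..p.
Substitute the sample gammas (Toeplitz matrix and right-hand side of size 1):
  Gamma_p = [[1.0387]]
  r_p     = [0.2005]
With p = 1 this is the single equation gamma(0) phi_1 = gamma(1):
  phi_hat_1 = gamma(1) / gamma(0) = 0.2005 / 1.0387 = 0.1930.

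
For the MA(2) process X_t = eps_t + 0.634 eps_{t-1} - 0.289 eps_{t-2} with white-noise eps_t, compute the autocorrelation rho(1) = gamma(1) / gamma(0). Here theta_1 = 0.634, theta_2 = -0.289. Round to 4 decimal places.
\rho(1) = 0.3035

For an MA(q) process with theta_0 = 1, the autocovariance is
  gamma(k) = sigma^2 * sum_{i=0..q-k} theta_i * theta_{i+k},
and rho(k) = gamma(k) / gamma(0). Sigma^2 cancels.
  numerator   = (1)*(0.634) + (0.634)*(-0.289) = 0.450774.
  denominator = (1)^2 + (0.634)^2 + (-0.289)^2 = 1.485477.
  rho(1) = 0.450774 / 1.485477 = 0.3035.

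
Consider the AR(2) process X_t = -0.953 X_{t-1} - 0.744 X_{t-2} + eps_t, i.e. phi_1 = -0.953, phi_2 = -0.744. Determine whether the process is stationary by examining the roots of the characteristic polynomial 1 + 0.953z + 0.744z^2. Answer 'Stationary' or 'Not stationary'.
\text{Stationary}

The AR(p) characteristic polynomial is P(z) = 1 + 0.953z + 0.744z^2.
Stationarity requires all roots to lie outside the unit circle, i.e. |z| > 1 for every root.
Set 1 + (0.953) z + (0.744) z^2 = 0, i.e. a z^2 + b z + c = 0 with a = 0.744, b = 0.953, c = 1.
Discriminant D = b^2 - 4ac = (0.953)^2 - 4*(0.744)*1 = 0.908209 - (2.976) = -2.067791.
D < 0, so the roots are the complex-conjugate pair z = (-b +/- i sqrt(-D)) / (2a) = -0.6405 +/- 0.9664i.
For a conjugate pair |z|^2 = z * conj(z) = (product of roots) = c/a = 1/(0.744) = 1.344086, so |z| = sqrt(1.344086) = 1.1593 for both roots.
Moduli of all roots: 1.1593, 1.1593.
All moduli strictly greater than 1? Yes.
Verdict: Stationary.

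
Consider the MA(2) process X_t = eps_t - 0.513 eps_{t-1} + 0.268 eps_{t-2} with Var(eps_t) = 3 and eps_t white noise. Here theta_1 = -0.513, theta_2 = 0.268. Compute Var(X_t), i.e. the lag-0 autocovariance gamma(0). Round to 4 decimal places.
\gamma(0) = 4.0050

For an MA(q) process X_t = eps_t + sum_i theta_i eps_{t-i} with
Var(eps_t) = sigma^2, the variance is
  gamma(0) = sigma^2 * (1 + sum_i theta_i^2).
  sum_i theta_i^2 = (-0.513)^2 + (0.268)^2 = 0.263169 + 0.071824 = 0.334993.
  gamma(0) = 3 * (1 + 0.334993) = 3 * 1.334993 = 4.004979, which rounds to 4.0050.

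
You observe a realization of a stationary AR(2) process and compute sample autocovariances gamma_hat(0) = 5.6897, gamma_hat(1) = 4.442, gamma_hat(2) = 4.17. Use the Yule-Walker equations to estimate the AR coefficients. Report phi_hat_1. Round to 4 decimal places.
\hat\phi_{1} = 0.5340

The Yule-Walker equations for an AR(p) process read, in matrix form,
  Gamma_p phi = r_p,   with   (Gamma_p)_{ij} = gamma(|i - j|),
                       (r_p)_i = gamma(i),   i,j = 1..p.
Substitute the sample gammas (Toeplitz matrix and right-hand side of size 2):
  Gamma_p = [[5.6897, 4.442], [4.442, 5.6897]]
  r_p     = [4.442, 4.17]
Written out:
  5.6897 phi_1 + 4.442 phi_2 = 4.442
  4.442 phi_1 + 5.6897 phi_2 = 4.17
Solve by Cramer's rule:
  det = gamma(0)^2 - gamma(1)^2 = (5.6897)^2 - (4.442)^2 = 32.37268609 - 19.731364 = 12.64132209
  phi_hat_1 = [gamma(1) gamma(0) - gamma(1) gamma(2)] / det = [(4.442)(5.6897) - (4.442)(4.17)] / 12.64132209 = 6.7505074 / 12.64132209 = 0.534
  phi_hat_2 = [gamma(0) gamma(2) - gamma(1)^2] / det = [(5.6897)(4.17) - (4.442)^2] / 12.64132209 = 3.994685 / 12.64132209 = 0.316
So phi_hat = [0.5340, 0.3160].
Therefore phi_hat_1 = 0.5340.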